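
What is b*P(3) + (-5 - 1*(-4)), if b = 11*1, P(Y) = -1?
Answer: -12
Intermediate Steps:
b = 11
b*P(3) + (-5 - 1*(-4)) = 11*(-1) + (-5 - 1*(-4)) = -11 + (-5 + 4) = -11 - 1 = -12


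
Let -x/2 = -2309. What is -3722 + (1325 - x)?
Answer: -7015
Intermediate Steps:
x = 4618 (x = -2*(-2309) = 4618)
-3722 + (1325 - x) = -3722 + (1325 - 1*4618) = -3722 + (1325 - 4618) = -3722 - 3293 = -7015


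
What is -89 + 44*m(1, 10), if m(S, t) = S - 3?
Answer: -177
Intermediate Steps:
m(S, t) = -3 + S
-89 + 44*m(1, 10) = -89 + 44*(-3 + 1) = -89 + 44*(-2) = -89 - 88 = -177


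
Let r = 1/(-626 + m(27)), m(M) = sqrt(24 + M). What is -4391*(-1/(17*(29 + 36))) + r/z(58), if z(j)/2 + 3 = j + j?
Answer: 38883311622/9785045725 - sqrt(51)/88552450 ≈ 3.9737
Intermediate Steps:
z(j) = -6 + 4*j (z(j) = -6 + 2*(j + j) = -6 + 2*(2*j) = -6 + 4*j)
r = 1/(-626 + sqrt(51)) (r = 1/(-626 + sqrt(24 + 27)) = 1/(-626 + sqrt(51)) ≈ -0.0016159)
-4391*(-1/(17*(29 + 36))) + r/z(58) = -4391*(-1/(17*(29 + 36))) + (-626/391825 - sqrt(51)/391825)/(-6 + 4*58) = -4391/((-17*65)) + (-626/391825 - sqrt(51)/391825)/(-6 + 232) = -4391/(-1105) + (-626/391825 - sqrt(51)/391825)/226 = -4391*(-1/1105) + (-626/391825 - sqrt(51)/391825)*(1/226) = 4391/1105 + (-313/44276225 - sqrt(51)/88552450) = 38883311622/9785045725 - sqrt(51)/88552450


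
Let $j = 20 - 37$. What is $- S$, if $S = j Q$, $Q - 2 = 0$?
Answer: $34$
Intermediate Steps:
$Q = 2$ ($Q = 2 + 0 = 2$)
$j = -17$
$S = -34$ ($S = \left(-17\right) 2 = -34$)
$- S = \left(-1\right) \left(-34\right) = 34$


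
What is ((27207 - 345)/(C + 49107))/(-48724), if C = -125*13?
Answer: -13431/1156756484 ≈ -1.1611e-5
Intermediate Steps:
C = -1625
((27207 - 345)/(C + 49107))/(-48724) = ((27207 - 345)/(-1625 + 49107))/(-48724) = (26862/47482)*(-1/48724) = (26862*(1/47482))*(-1/48724) = (13431/23741)*(-1/48724) = -13431/1156756484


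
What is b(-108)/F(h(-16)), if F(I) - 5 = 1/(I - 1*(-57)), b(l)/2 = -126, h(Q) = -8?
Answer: -2058/41 ≈ -50.195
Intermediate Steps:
b(l) = -252 (b(l) = 2*(-126) = -252)
F(I) = 5 + 1/(57 + I) (F(I) = 5 + 1/(I - 1*(-57)) = 5 + 1/(I + 57) = 5 + 1/(57 + I))
b(-108)/F(h(-16)) = -252*(57 - 8)/(286 + 5*(-8)) = -252*49/(286 - 40) = -252/((1/49)*246) = -252/246/49 = -252*49/246 = -2058/41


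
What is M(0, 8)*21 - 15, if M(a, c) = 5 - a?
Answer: 90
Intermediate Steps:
M(0, 8)*21 - 15 = (5 - 1*0)*21 - 15 = (5 + 0)*21 - 15 = 5*21 - 15 = 105 - 15 = 90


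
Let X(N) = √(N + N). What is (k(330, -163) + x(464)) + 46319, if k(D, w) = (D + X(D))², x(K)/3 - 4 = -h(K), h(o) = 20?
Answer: 155831 + 1320*√165 ≈ 1.7279e+5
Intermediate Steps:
X(N) = √2*√N (X(N) = √(2*N) = √2*√N)
x(K) = -48 (x(K) = 12 + 3*(-1*20) = 12 + 3*(-20) = 12 - 60 = -48)
k(D, w) = (D + √2*√D)²
(k(330, -163) + x(464)) + 46319 = ((330 + √2*√330)² - 48) + 46319 = ((330 + 2*√165)² - 48) + 46319 = (-48 + (330 + 2*√165)²) + 46319 = 46271 + (330 + 2*√165)²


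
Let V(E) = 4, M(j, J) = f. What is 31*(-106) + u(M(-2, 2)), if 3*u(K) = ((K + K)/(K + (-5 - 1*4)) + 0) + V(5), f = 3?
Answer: -3285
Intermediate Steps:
M(j, J) = 3
u(K) = 4/3 + 2*K/(3*(-9 + K)) (u(K) = (((K + K)/(K + (-5 - 1*4)) + 0) + 4)/3 = (((2*K)/(K + (-5 - 4)) + 0) + 4)/3 = (((2*K)/(K - 9) + 0) + 4)/3 = (((2*K)/(-9 + K) + 0) + 4)/3 = ((2*K/(-9 + K) + 0) + 4)/3 = (2*K/(-9 + K) + 4)/3 = (4 + 2*K/(-9 + K))/3 = 4/3 + 2*K/(3*(-9 + K)))
31*(-106) + u(M(-2, 2)) = 31*(-106) + 2*(-6 + 3)/(-9 + 3) = -3286 + 2*(-3)/(-6) = -3286 + 2*(-⅙)*(-3) = -3286 + 1 = -3285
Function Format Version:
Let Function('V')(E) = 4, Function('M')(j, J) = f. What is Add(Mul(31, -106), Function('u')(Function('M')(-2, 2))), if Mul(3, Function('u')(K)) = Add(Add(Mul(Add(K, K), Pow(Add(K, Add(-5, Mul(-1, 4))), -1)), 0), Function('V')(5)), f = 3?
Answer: -3285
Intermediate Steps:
Function('M')(j, J) = 3
Function('u')(K) = Add(Rational(4, 3), Mul(Rational(2, 3), K, Pow(Add(-9, K), -1))) (Function('u')(K) = Mul(Rational(1, 3), Add(Add(Mul(Add(K, K), Pow(Add(K, Add(-5, Mul(-1, 4))), -1)), 0), 4)) = Mul(Rational(1, 3), Add(Add(Mul(Mul(2, K), Pow(Add(K, Add(-5, -4)), -1)), 0), 4)) = Mul(Rational(1, 3), Add(Add(Mul(Mul(2, K), Pow(Add(K, -9), -1)), 0), 4)) = Mul(Rational(1, 3), Add(Add(Mul(Mul(2, K), Pow(Add(-9, K), -1)), 0), 4)) = Mul(Rational(1, 3), Add(Add(Mul(2, K, Pow(Add(-9, K), -1)), 0), 4)) = Mul(Rational(1, 3), Add(Mul(2, K, Pow(Add(-9, K), -1)), 4)) = Mul(Rational(1, 3), Add(4, Mul(2, K, Pow(Add(-9, K), -1)))) = Add(Rational(4, 3), Mul(Rational(2, 3), K, Pow(Add(-9, K), -1))))
Add(Mul(31, -106), Function('u')(Function('M')(-2, 2))) = Add(Mul(31, -106), Mul(2, Pow(Add(-9, 3), -1), Add(-6, 3))) = Add(-3286, Mul(2, Pow(-6, -1), -3)) = Add(-3286, Mul(2, Rational(-1, 6), -3)) = Add(-3286, 1) = -3285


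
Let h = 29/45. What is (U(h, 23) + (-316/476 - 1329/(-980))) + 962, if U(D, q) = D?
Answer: 28888541/29988 ≈ 963.34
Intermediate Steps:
h = 29/45 (h = 29*(1/45) = 29/45 ≈ 0.64444)
(U(h, 23) + (-316/476 - 1329/(-980))) + 962 = (29/45 + (-316/476 - 1329/(-980))) + 962 = (29/45 + (-316*1/476 - 1329*(-1/980))) + 962 = (29/45 + (-79/119 + 1329/980)) + 962 = (29/45 + 11533/16660) + 962 = 40085/29988 + 962 = 28888541/29988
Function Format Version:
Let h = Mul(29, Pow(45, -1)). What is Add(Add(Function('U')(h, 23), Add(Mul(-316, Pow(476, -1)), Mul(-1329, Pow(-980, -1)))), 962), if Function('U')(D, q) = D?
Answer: Rational(28888541, 29988) ≈ 963.34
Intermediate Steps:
h = Rational(29, 45) (h = Mul(29, Rational(1, 45)) = Rational(29, 45) ≈ 0.64444)
Add(Add(Function('U')(h, 23), Add(Mul(-316, Pow(476, -1)), Mul(-1329, Pow(-980, -1)))), 962) = Add(Add(Rational(29, 45), Add(Mul(-316, Pow(476, -1)), Mul(-1329, Pow(-980, -1)))), 962) = Add(Add(Rational(29, 45), Add(Mul(-316, Rational(1, 476)), Mul(-1329, Rational(-1, 980)))), 962) = Add(Add(Rational(29, 45), Add(Rational(-79, 119), Rational(1329, 980))), 962) = Add(Add(Rational(29, 45), Rational(11533, 16660)), 962) = Add(Rational(40085, 29988), 962) = Rational(28888541, 29988)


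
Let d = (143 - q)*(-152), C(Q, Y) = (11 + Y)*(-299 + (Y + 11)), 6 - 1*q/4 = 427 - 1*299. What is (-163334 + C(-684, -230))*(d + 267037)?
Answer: -8537768500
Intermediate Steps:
q = -488 (q = 24 - 4*(427 - 1*299) = 24 - 4*(427 - 299) = 24 - 4*128 = 24 - 512 = -488)
C(Q, Y) = (-288 + Y)*(11 + Y) (C(Q, Y) = (11 + Y)*(-299 + (11 + Y)) = (11 + Y)*(-288 + Y) = (-288 + Y)*(11 + Y))
d = -95912 (d = (143 - 1*(-488))*(-152) = (143 + 488)*(-152) = 631*(-152) = -95912)
(-163334 + C(-684, -230))*(d + 267037) = (-163334 + (-3168 + (-230)**2 - 277*(-230)))*(-95912 + 267037) = (-163334 + (-3168 + 52900 + 63710))*171125 = (-163334 + 113442)*171125 = -49892*171125 = -8537768500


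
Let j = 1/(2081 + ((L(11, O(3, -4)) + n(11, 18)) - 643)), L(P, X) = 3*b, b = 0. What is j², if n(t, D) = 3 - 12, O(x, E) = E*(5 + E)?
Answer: 1/2042041 ≈ 4.8971e-7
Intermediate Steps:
n(t, D) = -9
L(P, X) = 0 (L(P, X) = 3*0 = 0)
j = 1/1429 (j = 1/(2081 + ((0 - 9) - 643)) = 1/(2081 + (-9 - 643)) = 1/(2081 - 652) = 1/1429 ≈ 0.00069979)
j² = (1/1429)² = 1/2042041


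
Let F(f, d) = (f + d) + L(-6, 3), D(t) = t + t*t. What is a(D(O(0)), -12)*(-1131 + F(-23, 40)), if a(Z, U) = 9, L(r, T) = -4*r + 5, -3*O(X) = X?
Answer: -9765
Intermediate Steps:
O(X) = -X/3
D(t) = t + t²
L(r, T) = 5 - 4*r
F(f, d) = 29 + d + f (F(f, d) = (f + d) + (5 - 4*(-6)) = (d + f) + (5 + 24) = (d + f) + 29 = 29 + d + f)
a(D(O(0)), -12)*(-1131 + F(-23, 40)) = 9*(-1131 + (29 + 40 - 23)) = 9*(-1131 + 46) = 9*(-1085) = -9765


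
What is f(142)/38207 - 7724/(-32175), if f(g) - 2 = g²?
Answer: 72611686/94562325 ≈ 0.76787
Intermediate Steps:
f(g) = 2 + g²
f(142)/38207 - 7724/(-32175) = (2 + 142²)/38207 - 7724/(-32175) = (2 + 20164)*(1/38207) - 7724*(-1/32175) = 20166*(1/38207) + 7724/32175 = 20166/38207 + 7724/32175 = 72611686/94562325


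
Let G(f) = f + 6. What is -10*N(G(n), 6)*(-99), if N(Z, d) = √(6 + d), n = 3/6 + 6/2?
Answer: 1980*√3 ≈ 3429.5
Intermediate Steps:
n = 7/2 (n = 3*(⅙) + 6*(½) = ½ + 3 = 7/2 ≈ 3.5000)
G(f) = 6 + f
-10*N(G(n), 6)*(-99) = -10*√(6 + 6)*(-99) = -20*√3*(-99) = 1980*√3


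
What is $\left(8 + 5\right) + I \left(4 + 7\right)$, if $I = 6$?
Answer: $79$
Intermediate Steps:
$\left(8 + 5\right) + I \left(4 + 7\right) = \left(8 + 5\right) + 6 \left(4 + 7\right) = 13 + 6 \cdot 11 = 13 + 66 = 79$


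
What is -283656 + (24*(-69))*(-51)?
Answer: -199200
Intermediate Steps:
-283656 + (24*(-69))*(-51) = -283656 - 1656*(-51) = -283656 + 84456 = -199200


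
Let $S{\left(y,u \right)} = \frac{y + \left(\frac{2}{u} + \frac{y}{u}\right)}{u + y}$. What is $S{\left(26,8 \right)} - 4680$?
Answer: $- \frac{318181}{68} \approx -4679.1$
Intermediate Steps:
$S{\left(y,u \right)} = \frac{y + \frac{2}{u} + \frac{y}{u}}{u + y}$
$S{\left(26,8 \right)} - 4680 = \frac{2 + 26 + 8 \cdot 26}{8 \left(8 + 26\right)} - 4680 = \frac{2 + 26 + 208}{8 \cdot 34} - 4680 = \frac{1}{8} \cdot \frac{1}{34} \cdot 236 - 4680 = \frac{59}{68} - 4680 = - \frac{318181}{68}$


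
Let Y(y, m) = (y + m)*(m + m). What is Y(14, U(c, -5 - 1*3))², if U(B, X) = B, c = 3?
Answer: 10404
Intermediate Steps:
Y(y, m) = 2*m*(m + y) (Y(y, m) = (m + y)*(2*m) = 2*m*(m + y))
Y(14, U(c, -5 - 1*3))² = (2*3*(3 + 14))² = (2*3*17)² = 102² = 10404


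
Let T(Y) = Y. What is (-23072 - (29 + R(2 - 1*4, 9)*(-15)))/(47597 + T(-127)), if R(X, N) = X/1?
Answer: -23131/47470 ≈ -0.48728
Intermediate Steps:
R(X, N) = X (R(X, N) = X*1 = X)
(-23072 - (29 + R(2 - 1*4, 9)*(-15)))/(47597 + T(-127)) = (-23072 - (29 + (2 - 1*4)*(-15)))/(47597 - 127) = (-23072 - (29 + (2 - 4)*(-15)))/47470 = (-23072 - (29 - 2*(-15)))*(1/47470) = (-23072 - (29 + 30))*(1/47470) = (-23072 - 1*59)*(1/47470) = (-23072 - 59)*(1/47470) = -23131*1/47470 = -23131/47470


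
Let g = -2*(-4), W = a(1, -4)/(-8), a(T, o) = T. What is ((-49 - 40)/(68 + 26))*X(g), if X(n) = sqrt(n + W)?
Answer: -267*sqrt(14)/376 ≈ -2.6570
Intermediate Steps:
W = -1/8 (W = 1/(-8) = 1*(-1/8) = -1/8 ≈ -0.12500)
g = 8
X(n) = sqrt(-1/8 + n) (X(n) = sqrt(n - 1/8) = sqrt(-1/8 + n))
((-49 - 40)/(68 + 26))*X(g) = ((-49 - 40)/(68 + 26))*(sqrt(-2 + 16*8)/4) = (-89/94)*(sqrt(-2 + 128)/4) = (-89*1/94)*(sqrt(126)/4) = -89*3*sqrt(14)/376 = -267*sqrt(14)/376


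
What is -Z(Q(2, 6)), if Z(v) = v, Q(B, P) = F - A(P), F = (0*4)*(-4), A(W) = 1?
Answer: 1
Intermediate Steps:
F = 0 (F = 0*(-4) = 0)
Q(B, P) = -1 (Q(B, P) = 0 - 1*1 = 0 - 1 = -1)
-Z(Q(2, 6)) = -1*(-1) = 1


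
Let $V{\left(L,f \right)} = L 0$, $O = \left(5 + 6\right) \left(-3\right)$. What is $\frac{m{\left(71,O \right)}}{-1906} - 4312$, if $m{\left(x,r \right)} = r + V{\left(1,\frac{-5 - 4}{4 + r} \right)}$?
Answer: $- \frac{8218639}{1906} \approx -4312.0$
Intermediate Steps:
$O = -33$ ($O = 11 \left(-3\right) = -33$)
$V{\left(L,f \right)} = 0$
$m{\left(x,r \right)} = r$ ($m{\left(x,r \right)} = r + 0 = r$)
$\frac{m{\left(71,O \right)}}{-1906} - 4312 = - \frac{33}{-1906} - 4312 = \left(-33\right) \left(- \frac{1}{1906}\right) - 4312 = \frac{33}{1906} - 4312 = - \frac{8218639}{1906}$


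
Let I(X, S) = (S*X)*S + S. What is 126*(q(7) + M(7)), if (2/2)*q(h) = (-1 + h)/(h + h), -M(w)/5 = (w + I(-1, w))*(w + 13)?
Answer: 441054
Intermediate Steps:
I(X, S) = S + X*S² (I(X, S) = X*S² + S = S + X*S²)
M(w) = -5*(13 + w)*(w + w*(1 - w)) (M(w) = -5*(w + w*(1 + w*(-1)))*(w + 13) = -5*(w + w*(1 - w))*(13 + w) = -5*(13 + w)*(w + w*(1 - w)))
q(h) = (-1 + h)/(2*h) (q(h) = (-1 + h)/(h + h) = (-1 + h)/((2*h)) = (-1 + h)*(1/(2*h)) = (-1 + h)/(2*h))
126*(q(7) + M(7)) = 126*((½)*(-1 + 7)/7 + 5*7*(-26 + 7² + 11*7)) = 126*((½)*(⅐)*6 + 5*7*(-26 + 49 + 77)) = 126*(3/7 + 5*7*100) = 126*(3/7 + 3500) = 126*(24503/7) = 441054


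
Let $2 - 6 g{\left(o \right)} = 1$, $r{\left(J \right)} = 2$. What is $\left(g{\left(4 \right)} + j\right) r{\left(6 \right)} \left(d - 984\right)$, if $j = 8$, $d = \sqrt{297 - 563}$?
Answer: $-16072 + \frac{49 i \sqrt{266}}{3} \approx -16072.0 + 266.39 i$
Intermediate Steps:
$d = i \sqrt{266}$ ($d = \sqrt{-266} = i \sqrt{266} \approx 16.31 i$)
$g{\left(o \right)} = \frac{1}{6}$ ($g{\left(o \right)} = \frac{1}{3} - \frac{1}{6} = \frac{1}{6}$)
$\left(g{\left(4 \right)} + j\right) r{\left(6 \right)} \left(d - 984\right) = \left(\frac{1}{6} + 8\right) 2 \left(i \sqrt{266} - 984\right) = \frac{49}{6} \cdot 2 \left(-984 + i \sqrt{266}\right) = \frac{49 \left(-984 + i \sqrt{266}\right)}{3} = -16072 + \frac{49 i \sqrt{266}}{3}$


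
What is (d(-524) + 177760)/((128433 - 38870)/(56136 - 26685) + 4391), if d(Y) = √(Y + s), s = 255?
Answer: 654401220/16176113 + 29451*I*√269/129408904 ≈ 40.455 + 0.0037326*I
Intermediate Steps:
d(Y) = √(255 + Y) (d(Y) = √(Y + 255) = √(255 + Y))
(d(-524) + 177760)/((128433 - 38870)/(56136 - 26685) + 4391) = (√(255 - 524) + 177760)/((128433 - 38870)/(56136 - 26685) + 4391) = (√(-269) + 177760)/(89563/29451 + 4391) = (I*√269 + 177760)/(89563*(1/29451) + 4391) = (177760 + I*√269)/(89563/29451 + 4391) = (177760 + I*√269)/(129408904/29451) = (177760 + I*√269)*(29451/129408904) = 654401220/16176113 + 29451*I*√269/129408904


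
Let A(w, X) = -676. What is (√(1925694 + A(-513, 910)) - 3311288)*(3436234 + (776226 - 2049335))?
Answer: -7162729855000 + 2163125*√1925018 ≈ -7.1597e+12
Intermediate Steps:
(√(1925694 + A(-513, 910)) - 3311288)*(3436234 + (776226 - 2049335)) = (√(1925694 - 676) - 3311288)*(3436234 + (776226 - 2049335)) = (√1925018 - 3311288)*(3436234 - 1273109) = (-3311288 + √1925018)*2163125 = -7162729855000 + 2163125*√1925018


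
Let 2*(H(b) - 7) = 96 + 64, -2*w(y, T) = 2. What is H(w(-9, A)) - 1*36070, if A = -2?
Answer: -35983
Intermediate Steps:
w(y, T) = -1 (w(y, T) = -1/2*2 = -1)
H(b) = 87 (H(b) = 7 + (96 + 64)/2 = 7 + (1/2)*160 = 7 + 80 = 87)
H(w(-9, A)) - 1*36070 = 87 - 1*36070 = 87 - 36070 = -35983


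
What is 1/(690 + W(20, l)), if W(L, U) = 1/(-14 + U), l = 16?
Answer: 2/1381 ≈ 0.0014482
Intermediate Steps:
1/(690 + W(20, l)) = 1/(690 + 1/(-14 + 16)) = 1/(690 + 1/2) = 1/(690 + ½) = 1/(1381/2) = 2/1381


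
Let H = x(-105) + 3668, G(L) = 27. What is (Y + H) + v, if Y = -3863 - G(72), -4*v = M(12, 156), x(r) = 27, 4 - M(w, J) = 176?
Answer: -152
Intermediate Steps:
M(w, J) = -172 (M(w, J) = 4 - 1*176 = 4 - 176 = -172)
v = 43 (v = -¼*(-172) = 43)
H = 3695 (H = 27 + 3668 = 3695)
Y = -3890 (Y = -3863 - 1*27 = -3863 - 27 = -3890)
(Y + H) + v = (-3890 + 3695) + 43 = -195 + 43 = -152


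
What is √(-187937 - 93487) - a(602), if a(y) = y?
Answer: -602 + 4*I*√17589 ≈ -602.0 + 530.49*I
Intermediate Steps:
√(-187937 - 93487) - a(602) = √(-187937 - 93487) - 1*602 = √(-281424) - 602 = 4*I*√17589 - 602 = -602 + 4*I*√17589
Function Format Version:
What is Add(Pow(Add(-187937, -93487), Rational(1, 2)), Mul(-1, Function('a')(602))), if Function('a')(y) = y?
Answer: Add(-602, Mul(4, I, Pow(17589, Rational(1, 2)))) ≈ Add(-602.00, Mul(530.49, I))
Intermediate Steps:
Add(Pow(Add(-187937, -93487), Rational(1, 2)), Mul(-1, Function('a')(602))) = Add(Pow(Add(-187937, -93487), Rational(1, 2)), Mul(-1, 602)) = Add(Pow(-281424, Rational(1, 2)), -602) = Add(Mul(4, I, Pow(17589, Rational(1, 2))), -602) = Add(-602, Mul(4, I, Pow(17589, Rational(1, 2))))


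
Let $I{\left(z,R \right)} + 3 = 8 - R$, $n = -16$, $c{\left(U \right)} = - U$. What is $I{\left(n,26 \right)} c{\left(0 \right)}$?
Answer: $0$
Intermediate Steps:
$I{\left(z,R \right)} = 5 - R$ ($I{\left(z,R \right)} = -3 - \left(-8 + R\right) = 5 - R$)
$I{\left(n,26 \right)} c{\left(0 \right)} = \left(5 - 26\right) \left(\left(-1\right) 0\right) = \left(5 - 26\right) 0 = \left(-21\right) 0 = 0$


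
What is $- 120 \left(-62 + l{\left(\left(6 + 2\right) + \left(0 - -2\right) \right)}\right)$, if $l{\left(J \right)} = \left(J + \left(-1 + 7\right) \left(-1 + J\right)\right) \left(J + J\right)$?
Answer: $-146160$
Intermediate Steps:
$l{\left(J \right)} = 2 J \left(-6 + 7 J\right)$ ($l{\left(J \right)} = \left(J + 6 \left(-1 + J\right)\right) 2 J = \left(J + \left(-6 + 6 J\right)\right) 2 J = \left(-6 + 7 J\right) 2 J = 2 J \left(-6 + 7 J\right)$)
$- 120 \left(-62 + l{\left(\left(6 + 2\right) + \left(0 - -2\right) \right)}\right) = - 120 \left(-62 + 2 \left(\left(6 + 2\right) + \left(0 - -2\right)\right) \left(-6 + 7 \left(\left(6 + 2\right) + \left(0 - -2\right)\right)\right)\right) = - 120 \left(-62 + 2 \left(8 + \left(0 + 2\right)\right) \left(-6 + 7 \left(8 + \left(0 + 2\right)\right)\right)\right) = - 120 \left(-62 + 2 \left(8 + 2\right) \left(-6 + 7 \left(8 + 2\right)\right)\right) = - 120 \left(-62 + 2 \cdot 10 \left(-6 + 7 \cdot 10\right)\right) = - 120 \left(-62 + 2 \cdot 10 \left(-6 + 70\right)\right) = - 120 \left(-62 + 2 \cdot 10 \cdot 64\right) = - 120 \left(-62 + 1280\right) = \left(-120\right) 1218 = -146160$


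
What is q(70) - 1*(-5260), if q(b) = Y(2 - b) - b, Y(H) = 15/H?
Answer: 352905/68 ≈ 5189.8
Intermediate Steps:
q(b) = -b + 15/(2 - b) (q(b) = 15/(2 - b) - b = -b + 15/(2 - b))
q(70) - 1*(-5260) = (-15 - 1*70*(-2 + 70))/(-2 + 70) - 1*(-5260) = (-15 - 1*70*68)/68 + 5260 = (-15 - 4760)/68 + 5260 = (1/68)*(-4775) + 5260 = -4775/68 + 5260 = 352905/68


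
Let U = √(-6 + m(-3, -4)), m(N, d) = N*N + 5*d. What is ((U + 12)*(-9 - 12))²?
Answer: 56007 + 10584*I*√17 ≈ 56007.0 + 43639.0*I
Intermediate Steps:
m(N, d) = N² + 5*d
U = I*√17 (U = √(-6 + ((-3)² + 5*(-4))) = √(-6 + (9 - 20)) = √(-6 - 11) = √(-17) = I*√17 ≈ 4.1231*I)
((U + 12)*(-9 - 12))² = ((I*√17 + 12)*(-9 - 12))² = ((12 + I*√17)*(-21))² = (-252 - 21*I*√17)²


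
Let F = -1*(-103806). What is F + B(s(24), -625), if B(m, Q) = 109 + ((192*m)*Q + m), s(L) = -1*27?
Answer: 3343888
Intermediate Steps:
s(L) = -27
F = 103806
B(m, Q) = 109 + m + 192*Q*m (B(m, Q) = 109 + (192*Q*m + m) = 109 + (m + 192*Q*m) = 109 + m + 192*Q*m)
F + B(s(24), -625) = 103806 + (109 - 27 + 192*(-625)*(-27)) = 103806 + (109 - 27 + 3240000) = 103806 + 3240082 = 3343888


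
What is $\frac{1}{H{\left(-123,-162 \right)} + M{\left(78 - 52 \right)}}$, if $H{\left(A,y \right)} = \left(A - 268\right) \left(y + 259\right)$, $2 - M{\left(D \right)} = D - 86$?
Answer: $- \frac{1}{37865} \approx -2.641 \cdot 10^{-5}$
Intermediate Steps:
$M{\left(D \right)} = 88 - D$ ($M{\left(D \right)} = 2 - \left(D - 86\right) = 2 - \left(-86 + D\right) = 88 - D$)
$H{\left(A,y \right)} = \left(-268 + A\right) \left(259 + y\right)$
$\frac{1}{H{\left(-123,-162 \right)} + M{\left(78 - 52 \right)}} = \frac{1}{\left(-69412 - -43416 + 259 \left(-123\right) - -19926\right) + \left(88 - \left(78 - 52\right)\right)} = \frac{1}{\left(-69412 + 43416 - 31857 + 19926\right) + \left(88 - \left(78 - 52\right)\right)} = \frac{1}{-37927 + \left(88 - 26\right)} = \frac{1}{-37927 + 62} = \frac{1}{-37865} = - \frac{1}{37865}$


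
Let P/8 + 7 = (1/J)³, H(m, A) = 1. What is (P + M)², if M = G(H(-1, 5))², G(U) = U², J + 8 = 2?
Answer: 2208196/729 ≈ 3029.1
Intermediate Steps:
J = -6 (J = -8 + 2 = -6)
P = -1513/27 (P = -56 + 8*(1/(-6))³ = -56 + 8*(-⅙)³ = -56 + 8*(-1/216) = -56 - 1/27 = -1513/27 ≈ -56.037)
M = 1 (M = (1²)² = 1² = 1)
(P + M)² = (-1513/27 + 1)² = (-1486/27)² = 2208196/729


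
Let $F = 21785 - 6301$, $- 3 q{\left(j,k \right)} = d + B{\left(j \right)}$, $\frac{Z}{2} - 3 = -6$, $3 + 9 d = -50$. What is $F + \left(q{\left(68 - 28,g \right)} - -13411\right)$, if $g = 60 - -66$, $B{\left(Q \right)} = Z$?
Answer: $\frac{780272}{27} \approx 28899.0$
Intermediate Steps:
$d = - \frac{53}{9}$ ($d = - \frac{1}{3} + \frac{1}{9} \left(-50\right) = - \frac{1}{3} - \frac{50}{9} = - \frac{53}{9} \approx -5.8889$)
$Z = -6$ ($Z = 6 + 2 \left(-6\right) = 6 - 12 = -6$)
$B{\left(Q \right)} = -6$
$g = 126$ ($g = 60 + 66 = 126$)
$q{\left(j,k \right)} = \frac{107}{27}$ ($q{\left(j,k \right)} = - \frac{- \frac{53}{9} - 6}{3} = \left(- \frac{1}{3}\right) \left(- \frac{107}{9}\right) = \frac{107}{27}$)
$F = 15484$
$F + \left(q{\left(68 - 28,g \right)} - -13411\right) = 15484 + \left(\frac{107}{27} - -13411\right) = 15484 + \left(\frac{107}{27} + 13411\right) = 15484 + \frac{362204}{27} = \frac{780272}{27}$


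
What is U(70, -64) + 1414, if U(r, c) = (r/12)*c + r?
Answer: 3332/3 ≈ 1110.7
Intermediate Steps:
U(r, c) = r + c*r/12 (U(r, c) = (r/12)*c + r = c*r/12 + r = r + c*r/12)
U(70, -64) + 1414 = (1/12)*70*(12 - 64) + 1414 = (1/12)*70*(-52) + 1414 = -910/3 + 1414 = 3332/3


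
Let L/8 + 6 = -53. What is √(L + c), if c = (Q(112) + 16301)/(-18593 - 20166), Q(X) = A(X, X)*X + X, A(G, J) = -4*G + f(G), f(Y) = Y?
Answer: I*√14453965939/5537 ≈ 21.713*I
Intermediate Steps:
L = -472 (L = -48 + 8*(-53) = -48 - 424 = -472)
A(G, J) = -3*G (A(G, J) = -4*G + G = -3*G)
Q(X) = X - 3*X² (Q(X) = (-3*X)*X + X = -3*X² + X = X - 3*X²)
c = 21219/38759 (c = (112*(1 - 3*112) + 16301)/(-18593 - 20166) = (112*(1 - 336) + 16301)/(-38759) = (112*(-335) + 16301)*(-1/38759) = (-37520 + 16301)*(-1/38759) = -21219*(-1/38759) = 21219/38759 ≈ 0.54746)
√(L + c) = √(-472 + 21219/38759) = √(-18273029/38759) = I*√14453965939/5537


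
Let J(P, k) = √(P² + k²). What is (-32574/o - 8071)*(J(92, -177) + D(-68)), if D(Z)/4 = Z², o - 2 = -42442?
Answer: -791861539792/5305 - 171250333*√39793/21220 ≈ -1.5088e+8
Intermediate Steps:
o = -42440 (o = 2 - 42442 = -42440)
D(Z) = 4*Z²
(-32574/o - 8071)*(J(92, -177) + D(-68)) = (-32574/(-42440) - 8071)*(√(92² + (-177)²) + 4*(-68)²) = (-32574*(-1/42440) - 8071)*(√(8464 + 31329) + 4*4624) = (16287/21220 - 8071)*(√39793 + 18496) = -171250333*(18496 + √39793)/21220 = -791861539792/5305 - 171250333*√39793/21220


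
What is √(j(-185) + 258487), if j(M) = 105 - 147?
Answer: √258445 ≈ 508.38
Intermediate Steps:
j(M) = -42
√(j(-185) + 258487) = √(-42 + 258487) = √258445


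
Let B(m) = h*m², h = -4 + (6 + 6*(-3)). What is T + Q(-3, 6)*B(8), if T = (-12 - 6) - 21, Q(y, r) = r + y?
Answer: -3111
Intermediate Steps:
h = -16 (h = -4 + (6 - 18) = -4 - 12 = -16)
T = -39 (T = -18 - 21 = -39)
B(m) = -16*m²
T + Q(-3, 6)*B(8) = -39 + (6 - 3)*(-16*8²) = -39 + 3*(-16*64) = -39 + 3*(-1024) = -39 - 3072 = -3111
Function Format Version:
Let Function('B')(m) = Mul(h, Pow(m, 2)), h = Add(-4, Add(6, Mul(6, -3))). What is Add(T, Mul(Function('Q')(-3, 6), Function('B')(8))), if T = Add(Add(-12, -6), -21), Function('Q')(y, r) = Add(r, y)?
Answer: -3111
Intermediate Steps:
h = -16 (h = Add(-4, Add(6, -18)) = Add(-4, -12) = -16)
T = -39 (T = Add(-18, -21) = -39)
Function('B')(m) = Mul(-16, Pow(m, 2))
Add(T, Mul(Function('Q')(-3, 6), Function('B')(8))) = Add(-39, Mul(Add(6, -3), Mul(-16, Pow(8, 2)))) = Add(-39, Mul(3, Mul(-16, 64))) = Add(-39, Mul(3, -1024)) = Add(-39, -3072) = -3111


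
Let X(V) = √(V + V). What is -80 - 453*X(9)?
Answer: -80 - 1359*√2 ≈ -2001.9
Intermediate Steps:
X(V) = √2*√V (X(V) = √(2*V) = √2*√V)
-80 - 453*X(9) = -80 - 453*√2*√9 = -80 - 453*√2*3 = -80 - 1359*√2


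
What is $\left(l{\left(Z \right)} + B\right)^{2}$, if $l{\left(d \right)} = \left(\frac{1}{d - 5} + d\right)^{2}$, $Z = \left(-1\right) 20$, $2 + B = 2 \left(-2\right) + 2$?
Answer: $\frac{61752747001}{390625} \approx 1.5809 \cdot 10^{5}$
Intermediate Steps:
$B = -4$ ($B = -2 + \left(2 \left(-2\right) + 2\right) = -2 + \left(-4 + 2\right) = -2 - 2 = -4$)
$Z = -20$
$l{\left(d \right)} = \left(d + \frac{1}{-5 + d}\right)^{2}$ ($l{\left(d \right)} = \left(\frac{1}{-5 + d} + d\right)^{2} = \left(d + \frac{1}{-5 + d}\right)^{2}$)
$\left(l{\left(Z \right)} + B\right)^{2} = \left(\frac{\left(1 + \left(-20\right)^{2} - -100\right)^{2}}{\left(-5 - 20\right)^{2}} - 4\right)^{2} = \left(\frac{\left(1 + 400 + 100\right)^{2}}{625} - 4\right)^{2} = \left(\frac{501^{2}}{625} - 4\right)^{2} = \left(\frac{1}{625} \cdot 251001 - 4\right)^{2} = \left(\frac{251001}{625} - 4\right)^{2} = \left(\frac{248501}{625}\right)^{2} = \frac{61752747001}{390625}$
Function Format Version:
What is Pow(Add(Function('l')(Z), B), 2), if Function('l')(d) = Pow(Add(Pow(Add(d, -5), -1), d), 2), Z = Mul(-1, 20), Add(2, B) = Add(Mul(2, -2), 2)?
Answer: Rational(61752747001, 390625) ≈ 1.5809e+5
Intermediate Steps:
B = -4 (B = Add(-2, Add(Mul(2, -2), 2)) = Add(-2, Add(-4, 2)) = Add(-2, -2) = -4)
Z = -20
Function('l')(d) = Pow(Add(d, Pow(Add(-5, d), -1)), 2) (Function('l')(d) = Pow(Add(Pow(Add(-5, d), -1), d), 2) = Pow(Add(d, Pow(Add(-5, d), -1)), 2))
Pow(Add(Function('l')(Z), B), 2) = Pow(Add(Mul(Pow(Add(-5, -20), -2), Pow(Add(1, Pow(-20, 2), Mul(-5, -20)), 2)), -4), 2) = Pow(Add(Mul(Pow(-25, -2), Pow(Add(1, 400, 100), 2)), -4), 2) = Pow(Add(Mul(Rational(1, 625), Pow(501, 2)), -4), 2) = Pow(Add(Mul(Rational(1, 625), 251001), -4), 2) = Pow(Add(Rational(251001, 625), -4), 2) = Pow(Rational(248501, 625), 2) = Rational(61752747001, 390625)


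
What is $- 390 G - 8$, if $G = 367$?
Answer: $-143138$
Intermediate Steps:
$- 390 G - 8 = \left(-390\right) 367 - 8 = -143130 - 8 = -143138$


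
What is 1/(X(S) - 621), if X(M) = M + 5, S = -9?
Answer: -1/625 ≈ -0.0016000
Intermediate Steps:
X(M) = 5 + M
1/(X(S) - 621) = 1/((5 - 9) - 621) = 1/(-4 - 621) = 1/(-625) = -1/625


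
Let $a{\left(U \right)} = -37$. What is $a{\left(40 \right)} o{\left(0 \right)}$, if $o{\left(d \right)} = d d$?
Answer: $0$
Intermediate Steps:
$o{\left(d \right)} = d^{2}$
$a{\left(40 \right)} o{\left(0 \right)} = - 37 \cdot 0^{2} = \left(-37\right) 0 = 0$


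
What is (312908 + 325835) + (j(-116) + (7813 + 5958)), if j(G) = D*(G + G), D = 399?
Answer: 559946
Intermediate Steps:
j(G) = 798*G (j(G) = 399*(G + G) = 399*(2*G) = 798*G)
(312908 + 325835) + (j(-116) + (7813 + 5958)) = (312908 + 325835) + (798*(-116) + (7813 + 5958)) = 638743 + (-92568 + 13771) = 638743 - 78797 = 559946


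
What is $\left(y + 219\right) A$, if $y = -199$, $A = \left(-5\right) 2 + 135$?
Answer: $2500$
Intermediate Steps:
$A = 125$ ($A = -10 + 135 = 125$)
$\left(y + 219\right) A = \left(-199 + 219\right) 125 = 20 \cdot 125 = 2500$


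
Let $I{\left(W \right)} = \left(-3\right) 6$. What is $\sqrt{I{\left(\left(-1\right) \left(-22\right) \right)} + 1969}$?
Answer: $\sqrt{1951} \approx 44.17$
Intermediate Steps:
$I{\left(W \right)} = -18$
$\sqrt{I{\left(\left(-1\right) \left(-22\right) \right)} + 1969} = \sqrt{-18 + 1969} = \sqrt{1951}$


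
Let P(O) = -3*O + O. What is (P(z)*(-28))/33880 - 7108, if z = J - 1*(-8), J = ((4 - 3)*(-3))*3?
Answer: -4300341/605 ≈ -7108.0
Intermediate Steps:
J = -9 (J = (1*(-3))*3 = -3*3 = -9)
z = -1 (z = -9 - 1*(-8) = -9 + 8 = -1)
P(O) = -2*O
(P(z)*(-28))/33880 - 7108 = (-2*(-1)*(-28))/33880 - 7108 = (2*(-28))*(1/33880) - 7108 = -56*1/33880 - 7108 = -1/605 - 7108 = -4300341/605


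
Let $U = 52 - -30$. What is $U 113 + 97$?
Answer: $9363$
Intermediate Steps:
$U = 82$ ($U = 52 + 30 = 82$)
$U 113 + 97 = 82 \cdot 113 + 97 = 9266 + 97 = 9363$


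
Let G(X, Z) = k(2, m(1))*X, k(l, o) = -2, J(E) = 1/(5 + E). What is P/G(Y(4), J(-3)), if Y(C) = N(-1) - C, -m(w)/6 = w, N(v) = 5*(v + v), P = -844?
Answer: -211/7 ≈ -30.143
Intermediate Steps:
N(v) = 10*v (N(v) = 5*(2*v) = 10*v)
m(w) = -6*w
Y(C) = -10 - C (Y(C) = 10*(-1) - C = -10 - C)
G(X, Z) = -2*X
P/G(Y(4), J(-3)) = -844*(-1/(2*(-10 - 1*4))) = -844*(-1/(2*(-10 - 4))) = -844/((-2*(-14))) = -844/28 = -844*1/28 = -211/7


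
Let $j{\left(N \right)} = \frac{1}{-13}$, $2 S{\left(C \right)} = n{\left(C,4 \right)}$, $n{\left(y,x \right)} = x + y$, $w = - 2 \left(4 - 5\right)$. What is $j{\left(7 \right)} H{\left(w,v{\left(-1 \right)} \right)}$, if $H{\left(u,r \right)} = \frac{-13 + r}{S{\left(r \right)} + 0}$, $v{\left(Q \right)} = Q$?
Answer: $\frac{28}{39} \approx 0.71795$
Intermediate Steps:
$w = 2$ ($w = \left(-2\right) \left(-1\right) = 2$)
$S{\left(C \right)} = 2 + \frac{C}{2}$ ($S{\left(C \right)} = \frac{4 + C}{2} = 2 + \frac{C}{2}$)
$j{\left(N \right)} = - \frac{1}{13}$
$H{\left(u,r \right)} = \frac{-13 + r}{2 + \frac{r}{2}}$ ($H{\left(u,r \right)} = \frac{-13 + r}{\left(2 + \frac{r}{2}\right) + 0} = \frac{-13 + r}{2 + \frac{r}{2}}$)
$j{\left(7 \right)} H{\left(w,v{\left(-1 \right)} \right)} = - \frac{2 \frac{1}{4 - 1} \left(-13 - 1\right)}{13} = - \frac{2 \cdot \frac{1}{3} \left(-14\right)}{13} = \left(- \frac{1}{13}\right) \left(- \frac{28}{3}\right) = \frac{28}{39}$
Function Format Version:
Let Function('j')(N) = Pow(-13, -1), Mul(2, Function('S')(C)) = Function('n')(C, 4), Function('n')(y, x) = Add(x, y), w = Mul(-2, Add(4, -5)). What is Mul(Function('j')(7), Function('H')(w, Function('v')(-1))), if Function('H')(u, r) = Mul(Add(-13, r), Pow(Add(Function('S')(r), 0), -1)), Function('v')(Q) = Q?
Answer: Rational(28, 39) ≈ 0.71795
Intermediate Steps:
w = 2 (w = Mul(-2, -1) = 2)
Function('S')(C) = Add(2, Mul(Rational(1, 2), C)) (Function('S')(C) = Mul(Rational(1, 2), Add(4, C)) = Add(2, Mul(Rational(1, 2), C)))
Function('j')(N) = Rational(-1, 13)
Function('H')(u, r) = Mul(Pow(Add(2, Mul(Rational(1, 2), r)), -1), Add(-13, r)) (Function('H')(u, r) = Mul(Add(-13, r), Pow(Add(Add(2, Mul(Rational(1, 2), r)), 0), -1)) = Mul(Add(-13, r), Pow(Add(2, Mul(Rational(1, 2), r)), -1)) = Mul(Pow(Add(2, Mul(Rational(1, 2), r)), -1), Add(-13, r)))
Mul(Function('j')(7), Function('H')(w, Function('v')(-1))) = Mul(Rational(-1, 13), Mul(2, Pow(Add(4, -1), -1), Add(-13, -1))) = Mul(Rational(-1, 13), Mul(2, Pow(3, -1), -14)) = Mul(Rational(-1, 13), Mul(2, Rational(1, 3), -14)) = Mul(Rational(-1, 13), Rational(-28, 3)) = Rational(28, 39)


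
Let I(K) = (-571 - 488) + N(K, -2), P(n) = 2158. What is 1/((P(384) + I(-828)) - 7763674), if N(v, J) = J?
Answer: -1/7762577 ≈ -1.2882e-7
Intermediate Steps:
I(K) = -1061 (I(K) = (-571 - 488) - 2 = -1059 - 2 = -1061)
1/((P(384) + I(-828)) - 7763674) = 1/((2158 - 1061) - 7763674) = 1/(1097 - 7763674) = 1/(-7762577) = -1/7762577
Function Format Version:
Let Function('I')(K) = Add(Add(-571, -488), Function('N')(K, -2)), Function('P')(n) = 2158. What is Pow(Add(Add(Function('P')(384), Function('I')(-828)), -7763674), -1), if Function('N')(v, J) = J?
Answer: Rational(-1, 7762577) ≈ -1.2882e-7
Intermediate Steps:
Function('I')(K) = -1061 (Function('I')(K) = Add(Add(-571, -488), -2) = Add(-1059, -2) = -1061)
Pow(Add(Add(Function('P')(384), Function('I')(-828)), -7763674), -1) = Pow(Add(Add(2158, -1061), -7763674), -1) = Pow(Add(1097, -7763674), -1) = Pow(-7762577, -1) = Rational(-1, 7762577)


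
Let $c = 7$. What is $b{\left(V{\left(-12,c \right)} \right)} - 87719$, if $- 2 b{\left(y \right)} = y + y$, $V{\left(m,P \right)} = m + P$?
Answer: $-87714$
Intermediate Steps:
$V{\left(m,P \right)} = P + m$
$b{\left(y \right)} = - y$ ($b{\left(y \right)} = - \frac{y + y}{2} = - \frac{2 y}{2} = - y$)
$b{\left(V{\left(-12,c \right)} \right)} - 87719 = - (7 - 12) - 87719 = \left(-1\right) \left(-5\right) - 87719 = 5 - 87719 = -87714$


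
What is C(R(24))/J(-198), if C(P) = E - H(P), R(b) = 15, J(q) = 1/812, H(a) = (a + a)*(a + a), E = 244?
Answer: -532672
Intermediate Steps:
H(a) = 4*a² (H(a) = (2*a)*(2*a) = 4*a²)
J(q) = 1/812
C(P) = 244 - 4*P²
C(R(24))/J(-198) = (244 - 4*15²)/(1/812) = (244 - 4*225)*812 = (244 - 900)*812 = -656*812 = -532672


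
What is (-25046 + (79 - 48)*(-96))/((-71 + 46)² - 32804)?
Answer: 28022/32179 ≈ 0.87082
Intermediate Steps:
(-25046 + (79 - 48)*(-96))/((-71 + 46)² - 32804) = (-25046 + 31*(-96))/((-25)² - 32804) = (-25046 - 2976)/(625 - 32804) = -28022/(-32179) = -28022*(-1/32179) = 28022/32179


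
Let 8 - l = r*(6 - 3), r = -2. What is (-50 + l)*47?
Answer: -1692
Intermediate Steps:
l = 14 (l = 8 - (-2)*(6 - 3) = 8 - (-2)*3 = 8 - 1*(-6) = 8 + 6 = 14)
(-50 + l)*47 = (-50 + 14)*47 = -36*47 = -1692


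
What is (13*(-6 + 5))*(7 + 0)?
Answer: -91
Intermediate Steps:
(13*(-6 + 5))*(7 + 0) = (13*(-1))*7 = -13*7 = -91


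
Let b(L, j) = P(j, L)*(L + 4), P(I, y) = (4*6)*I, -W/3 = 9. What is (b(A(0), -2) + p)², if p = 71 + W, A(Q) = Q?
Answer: 21904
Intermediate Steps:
W = -27 (W = -3*9 = -27)
P(I, y) = 24*I
b(L, j) = 24*j*(4 + L) (b(L, j) = (24*j)*(L + 4) = (24*j)*(4 + L) = 24*j*(4 + L))
p = 44 (p = 71 - 27 = 44)
(b(A(0), -2) + p)² = (24*(-2)*(4 + 0) + 44)² = (24*(-2)*4 + 44)² = (-192 + 44)² = (-148)² = 21904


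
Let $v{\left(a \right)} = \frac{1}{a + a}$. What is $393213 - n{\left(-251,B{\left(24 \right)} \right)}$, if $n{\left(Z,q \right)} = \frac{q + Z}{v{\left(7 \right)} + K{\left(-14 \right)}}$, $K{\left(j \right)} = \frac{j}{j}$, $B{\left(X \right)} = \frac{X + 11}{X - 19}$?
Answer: $\frac{5901611}{15} \approx 3.9344 \cdot 10^{5}$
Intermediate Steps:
$B{\left(X \right)} = \frac{11 + X}{-19 + X}$
$K{\left(j \right)} = 1$
$v{\left(a \right)} = \frac{1}{2 a}$
$n{\left(Z,q \right)} = \frac{14 Z}{15} + \frac{14 q}{15}$ ($n{\left(Z,q \right)} = \frac{q + Z}{\frac{1}{2 \cdot 7} + 1} = \frac{Z + q}{\frac{1}{2} \cdot \frac{1}{7} + 1} = \frac{Z + q}{\frac{1}{14} + 1} = \frac{Z + q}{\frac{15}{14}} = \left(Z + q\right) \frac{14}{15} = \frac{14 Z}{15} + \frac{14 q}{15}$)
$393213 - n{\left(-251,B{\left(24 \right)} \right)} = 393213 - \left(\frac{14}{15} \left(-251\right) + \frac{14 \frac{11 + 24}{-19 + 24}}{15}\right) = 393213 - \left(- \frac{3514}{15} + \frac{14 \cdot \frac{1}{5} \cdot 35}{15}\right) = 393213 - \left(- \frac{3514}{15} + \frac{14}{15} \cdot 7\right) = 393213 - \left(- \frac{3514}{15} + \frac{98}{15}\right) = 393213 - - \frac{3416}{15} = 393213 + \frac{3416}{15} = \frac{5901611}{15}$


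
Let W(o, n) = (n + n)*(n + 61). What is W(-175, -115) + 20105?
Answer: 32525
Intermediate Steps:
W(o, n) = 2*n*(61 + n) (W(o, n) = (2*n)*(61 + n) = 2*n*(61 + n))
W(-175, -115) + 20105 = 2*(-115)*(61 - 115) + 20105 = 2*(-115)*(-54) + 20105 = 12420 + 20105 = 32525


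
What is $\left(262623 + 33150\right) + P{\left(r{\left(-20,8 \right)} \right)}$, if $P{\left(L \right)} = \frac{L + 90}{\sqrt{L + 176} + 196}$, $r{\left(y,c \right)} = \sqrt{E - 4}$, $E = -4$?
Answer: $\frac{57971598 + 295773 \sqrt{176 + 2 i \sqrt{2}} + 2 i \sqrt{2}}{196 + \sqrt{2} \sqrt{88 + i \sqrt{2}}} \approx 2.9577 \cdot 10^{5} + 0.013297 i$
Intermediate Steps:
$r{\left(y,c \right)} = 2 i \sqrt{2}$ ($r{\left(y,c \right)} = \sqrt{-4 - 4} = \sqrt{-8} = 2 i \sqrt{2}$)
$P{\left(L \right)} = \frac{90 + L}{196 + \sqrt{176 + L}}$ ($P{\left(L \right)} = \frac{90 + L}{\sqrt{176 + L} + 196} = \frac{90 + L}{196 + \sqrt{176 + L}}$)
$\left(262623 + 33150\right) + P{\left(r{\left(-20,8 \right)} \right)} = \left(262623 + 33150\right) + \frac{90 + 2 i \sqrt{2}}{196 + \sqrt{176 + 2 i \sqrt{2}}} = 295773 + \frac{90 + 2 i \sqrt{2}}{196 + \sqrt{176 + 2 i \sqrt{2}}}$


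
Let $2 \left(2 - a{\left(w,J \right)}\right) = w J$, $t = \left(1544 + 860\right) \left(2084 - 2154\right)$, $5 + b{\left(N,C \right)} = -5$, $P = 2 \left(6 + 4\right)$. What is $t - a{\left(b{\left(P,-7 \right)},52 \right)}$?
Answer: $-168542$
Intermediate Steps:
$P = 20$ ($P = 2 \cdot 10 = 20$)
$b{\left(N,C \right)} = -10$ ($b{\left(N,C \right)} = -5 - 5 = -10$)
$t = -168280$ ($t = 2404 \left(-70\right) = -168280$)
$a{\left(w,J \right)} = 2 - \frac{J w}{2}$ ($a{\left(w,J \right)} = 2 - \frac{w J}{2} = 2 - \frac{J w}{2}$)
$t - a{\left(b{\left(P,-7 \right)},52 \right)} = -168280 - \left(2 - 26 \left(-10\right)\right) = -168280 - \left(2 + 260\right) = -168280 - 262 = -168542$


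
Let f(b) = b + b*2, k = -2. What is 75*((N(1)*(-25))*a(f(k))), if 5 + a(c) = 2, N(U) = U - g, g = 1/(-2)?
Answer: 16875/2 ≈ 8437.5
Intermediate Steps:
g = -½ ≈ -0.50000
N(U) = ½ + U (N(U) = U - 1*(-½) = U + ½ = ½ + U)
f(b) = 3*b (f(b) = b + 2*b = 3*b)
a(c) = -3 (a(c) = -5 + 2 = -3)
75*((N(1)*(-25))*a(f(k))) = 75*(((½ + 1)*(-25))*(-3)) = 75*(((3/2)*(-25))*(-3)) = 75*(-75/2*(-3)) = 75*(225/2) = 16875/2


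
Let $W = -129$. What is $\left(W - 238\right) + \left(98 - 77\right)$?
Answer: $-346$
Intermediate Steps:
$\left(W - 238\right) + \left(98 - 77\right) = \left(-129 - 238\right) + \left(98 - 77\right) = -367 + \left(98 - 77\right) = -367 + 21 = -346$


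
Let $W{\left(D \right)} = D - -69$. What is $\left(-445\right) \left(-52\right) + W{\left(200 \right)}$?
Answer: $23409$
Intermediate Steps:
$W{\left(D \right)} = 69 + D$ ($W{\left(D \right)} = D + 69 = 69 + D$)
$\left(-445\right) \left(-52\right) + W{\left(200 \right)} = \left(-445\right) \left(-52\right) + \left(69 + 200\right) = 23140 + 269 = 23409$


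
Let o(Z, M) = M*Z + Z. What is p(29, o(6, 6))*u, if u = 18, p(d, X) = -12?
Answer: -216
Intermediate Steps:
o(Z, M) = Z + M*Z
p(29, o(6, 6))*u = -12*18 = -216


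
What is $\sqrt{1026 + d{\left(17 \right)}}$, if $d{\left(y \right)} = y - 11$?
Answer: $2 \sqrt{258} \approx 32.125$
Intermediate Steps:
$d{\left(y \right)} = -11 + y$ ($d{\left(y \right)} = y - 11 = -11 + y$)
$\sqrt{1026 + d{\left(17 \right)}} = \sqrt{1026 + \left(-11 + 17\right)} = \sqrt{1026 + 6} = \sqrt{1032} = 2 \sqrt{258}$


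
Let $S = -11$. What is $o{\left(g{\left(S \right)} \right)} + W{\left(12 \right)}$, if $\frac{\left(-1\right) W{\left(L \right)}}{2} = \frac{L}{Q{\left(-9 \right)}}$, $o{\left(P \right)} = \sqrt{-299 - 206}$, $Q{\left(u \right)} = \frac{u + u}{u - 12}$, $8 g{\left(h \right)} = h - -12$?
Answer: $-28 + i \sqrt{505} \approx -28.0 + 22.472 i$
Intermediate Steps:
$g{\left(h \right)} = \frac{3}{2} + \frac{h}{8}$ ($g{\left(h \right)} = \frac{h - -12}{8} = \frac{h + 12}{8} = \frac{12 + h}{8} = \frac{3}{2} + \frac{h}{8}$)
$Q{\left(u \right)} = \frac{2 u}{-12 + u}$
$o{\left(P \right)} = i \sqrt{505}$ ($o{\left(P \right)} = \sqrt{-505} = i \sqrt{505}$)
$W{\left(L \right)} = - \frac{7 L}{3}$ ($W{\left(L \right)} = - 2 \frac{L}{2 \left(-9\right) \frac{1}{-12 - 9}} = - 2 \frac{L}{2 \left(-9\right) \frac{1}{-21}} = - 2 \frac{L}{2 \left(-9\right) \left(- \frac{1}{21}\right)} = - 2 \frac{L}{\frac{6}{7}} = - 2 L \frac{7}{6} = - 2 \frac{7 L}{6} = - \frac{7 L}{3}$)
$o{\left(g{\left(S \right)} \right)} + W{\left(12 \right)} = i \sqrt{505} - 28 = -28 + i \sqrt{505}$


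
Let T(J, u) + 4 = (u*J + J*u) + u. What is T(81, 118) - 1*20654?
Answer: -1424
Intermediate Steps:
T(J, u) = -4 + u + 2*J*u (T(J, u) = -4 + ((u*J + J*u) + u) = -4 + ((J*u + J*u) + u) = -4 + (2*J*u + u) = -4 + (u + 2*J*u) = -4 + u + 2*J*u)
T(81, 118) - 1*20654 = (-4 + 118 + 2*81*118) - 1*20654 = (-4 + 118 + 19116) - 20654 = 19230 - 20654 = -1424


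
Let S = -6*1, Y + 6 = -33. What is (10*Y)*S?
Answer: 2340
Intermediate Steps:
Y = -39 (Y = -6 - 33 = -39)
S = -6
(10*Y)*S = (10*(-39))*(-6) = -390*(-6) = 2340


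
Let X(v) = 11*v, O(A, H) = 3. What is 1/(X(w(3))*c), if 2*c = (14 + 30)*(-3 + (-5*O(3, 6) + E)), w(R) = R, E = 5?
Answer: -1/9438 ≈ -0.00010595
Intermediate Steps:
c = -286 (c = ((14 + 30)*(-3 + (-5*3 + 5)))/2 = (44*(-3 + (-15 + 5)))/2 = (44*(-3 - 10))/2 = (44*(-13))/2 = (½)*(-572) = -286)
1/(X(w(3))*c) = 1/((11*3)*(-286)) = 1/(33*(-286)) = 1/(-9438) = -1/9438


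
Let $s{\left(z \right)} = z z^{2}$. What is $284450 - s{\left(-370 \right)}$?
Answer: $50937450$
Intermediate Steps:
$s{\left(z \right)} = z^{3}$
$284450 - s{\left(-370 \right)} = 284450 - \left(-370\right)^{3} = 284450 - -50653000 = 284450 + 50653000 = 50937450$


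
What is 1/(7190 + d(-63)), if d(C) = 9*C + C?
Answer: 1/6560 ≈ 0.00015244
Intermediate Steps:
d(C) = 10*C
1/(7190 + d(-63)) = 1/(7190 + 10*(-63)) = 1/(7190 - 630) = 1/6560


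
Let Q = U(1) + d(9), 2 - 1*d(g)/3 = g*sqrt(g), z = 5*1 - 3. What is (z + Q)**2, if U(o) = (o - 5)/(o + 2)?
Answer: 49729/9 ≈ 5525.4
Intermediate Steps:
z = 2 (z = 5 - 3 = 2)
U(o) = (-5 + o)/(2 + o)
d(g) = 6 - 3*g**(3/2) (d(g) = 6 - 3*g*sqrt(g) = 6 - 3*g**(3/2))
Q = -229/3 (Q = (-5 + 1)/(2 + 1) + (6 - 3*9**(3/2)) = -4/3 + (6 - 3*27) = (1/3)*(-4) + (6 - 81) = -4/3 - 75 = -229/3 ≈ -76.333)
(z + Q)**2 = (2 - 229/3)**2 = (-223/3)**2 = 49729/9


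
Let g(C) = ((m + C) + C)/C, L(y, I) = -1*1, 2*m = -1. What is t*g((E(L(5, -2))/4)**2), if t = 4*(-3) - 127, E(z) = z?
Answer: 834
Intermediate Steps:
m = -1/2 (m = (1/2)*(-1) = -1/2 ≈ -0.50000)
L(y, I) = -1
t = -139 (t = -12 - 127 = -139)
g(C) = (-1/2 + 2*C)/C (g(C) = ((-1/2 + C) + C)/C = (-1/2 + 2*C)/C)
t*g((E(L(5, -2))/4)**2) = -139*(2 - 1/(2*((-1/4)**2))) = -139*(2 - 1/(2*1/16)) = -139*(2 - 1/2*16) = -139*(2 - 8) = -139*(-6) = 834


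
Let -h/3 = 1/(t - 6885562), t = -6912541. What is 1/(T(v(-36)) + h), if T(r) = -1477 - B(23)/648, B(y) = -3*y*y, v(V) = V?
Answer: -2980390248/4394737199161 ≈ -0.00067817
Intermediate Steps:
B(y) = -3*y²
T(r) = -318503/216 (T(r) = -1477 - (-3*23²)/648 = -1477 - (-3*529)/648 = -1477 - (-1587)/648 = -1477 - 1*(-529/216) = -1477 + 529/216 = -318503/216)
h = 3/13798103 (h = -3/(-6912541 - 6885562) = -3/(-13798103) = -3*(-1/13798103) = 3/13798103 ≈ 2.1742e-7)
1/(T(v(-36)) + h) = 1/(-318503/216 + 3/13798103) = 1/(-4394737199161/2980390248) = -2980390248/4394737199161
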